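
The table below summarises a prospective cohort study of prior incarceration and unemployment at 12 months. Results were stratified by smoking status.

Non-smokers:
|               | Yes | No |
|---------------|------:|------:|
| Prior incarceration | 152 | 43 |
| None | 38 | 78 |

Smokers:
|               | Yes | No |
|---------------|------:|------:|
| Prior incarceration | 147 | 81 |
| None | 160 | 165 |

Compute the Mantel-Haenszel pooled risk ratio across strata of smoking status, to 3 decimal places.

1.594

RR_MH = Σ(aᵢ·n₀ᵢ/nᵢ) / Σ(cᵢ·n₁ᵢ/nᵢ), with n₁ᵢ = aᵢ+bᵢ (exposed), n₀ᵢ = cᵢ+dᵢ (unexposed), nᵢ = n₁ᵢ+n₀ᵢ.
Stratum 1 (Non-smokers): n₁ = 195, n₀ = 116, n = 311; a·n₀/n = 152·116/311 = 56.6945; c·n₁/n = 38·195/311 = 23.8264
Stratum 2 (Smokers): n₁ = 228, n₀ = 325, n = 553; a·n₀/n = 147·325/553 = 86.3924; c·n₁/n = 160·228/553 = 65.9675
RR_MH = (56.6945 + 86.3924) / (23.8264 + 65.9675) = 143.0869 / 89.7938 = 1.59351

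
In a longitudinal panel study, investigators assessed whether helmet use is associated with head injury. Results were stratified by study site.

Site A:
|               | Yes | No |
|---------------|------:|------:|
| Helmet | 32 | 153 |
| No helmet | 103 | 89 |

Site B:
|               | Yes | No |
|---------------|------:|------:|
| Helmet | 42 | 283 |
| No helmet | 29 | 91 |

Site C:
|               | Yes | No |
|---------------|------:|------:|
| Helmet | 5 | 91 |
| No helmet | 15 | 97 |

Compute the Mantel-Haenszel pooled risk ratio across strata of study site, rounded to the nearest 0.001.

RR_MH = Σ(aᵢ·n₀ᵢ/nᵢ) / Σ(cᵢ·n₁ᵢ/nᵢ), with n₁ᵢ = aᵢ+bᵢ (exposed), n₀ᵢ = cᵢ+dᵢ (unexposed), nᵢ = n₁ᵢ+n₀ᵢ.
Stratum 1 (Site A): n₁ = 185, n₀ = 192, n = 377; a·n₀/n = 32·192/377 = 16.2971; c·n₁/n = 103·185/377 = 50.5438
Stratum 2 (Site B): n₁ = 325, n₀ = 120, n = 445; a·n₀/n = 42·120/445 = 11.3258; c·n₁/n = 29·325/445 = 21.1798
Stratum 3 (Site C): n₁ = 96, n₀ = 112, n = 208; a·n₀/n = 5·112/208 = 2.6923; c·n₁/n = 15·96/208 = 6.9231
RR_MH = (16.2971 + 11.3258 + 2.6923) / (50.5438 + 21.1798 + 6.9231) = 30.3152 / 78.6466 = 0.38546

0.385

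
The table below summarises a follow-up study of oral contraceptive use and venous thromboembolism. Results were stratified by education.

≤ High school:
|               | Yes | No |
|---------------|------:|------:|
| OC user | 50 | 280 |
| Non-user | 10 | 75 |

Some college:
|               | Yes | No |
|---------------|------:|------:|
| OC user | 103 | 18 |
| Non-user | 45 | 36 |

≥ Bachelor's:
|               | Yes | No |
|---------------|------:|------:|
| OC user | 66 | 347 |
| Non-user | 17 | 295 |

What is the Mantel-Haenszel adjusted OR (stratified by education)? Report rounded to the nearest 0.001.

2.871

OR_MH = Σ(aᵢdᵢ/nᵢ) / Σ(bᵢcᵢ/nᵢ), where nᵢ is the stratum total.
Stratum 1 (≤ High school): n = 415; a·d/n = 50·75/415 = 9.0361; b·c/n = 280·10/415 = 6.7470
Stratum 2 (Some college): n = 202; a·d/n = 103·36/202 = 18.3564; b·c/n = 18·45/202 = 4.0099
Stratum 3 (≥ Bachelor's): n = 725; a·d/n = 66·295/725 = 26.8552; b·c/n = 347·17/725 = 8.1366
OR_MH = (9.0361 + 18.3564 + 26.8552) / (6.7470 + 4.0099 + 8.1366) = 54.2478 / 18.8934 = 2.87125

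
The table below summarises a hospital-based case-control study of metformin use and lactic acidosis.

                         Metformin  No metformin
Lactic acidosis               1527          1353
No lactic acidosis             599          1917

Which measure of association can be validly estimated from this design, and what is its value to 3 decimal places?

3.612

Reading the table with exposure as columns: a = 1527 (Metformin, case), b = 599 (Metformin, non-case), c = 1353 (No metformin, case), d = 1917.
This is a hospital-based case-control study: participants were sampled on outcome status, so risks in the source population cannot be estimated directly — relative risk is not valid here. The odds ratio is the appropriate measure.
OR = (a·d)/(b·c) = (1527 × 1917) / (599 × 1353) = 2927259 / 810447 = 3.61191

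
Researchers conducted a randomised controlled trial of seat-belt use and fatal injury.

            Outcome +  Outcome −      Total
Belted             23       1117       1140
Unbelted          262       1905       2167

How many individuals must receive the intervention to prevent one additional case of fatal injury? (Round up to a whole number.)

10

Risk in treated group = 23/1140 = 0.02018; risk in control = 262/2167 = 0.12090.
Absolute risk reduction = 0.12090 − 0.02018 = 0.10073
NNT = 1 / ARR = 1 / 0.10073 = 9.928 → round up → 10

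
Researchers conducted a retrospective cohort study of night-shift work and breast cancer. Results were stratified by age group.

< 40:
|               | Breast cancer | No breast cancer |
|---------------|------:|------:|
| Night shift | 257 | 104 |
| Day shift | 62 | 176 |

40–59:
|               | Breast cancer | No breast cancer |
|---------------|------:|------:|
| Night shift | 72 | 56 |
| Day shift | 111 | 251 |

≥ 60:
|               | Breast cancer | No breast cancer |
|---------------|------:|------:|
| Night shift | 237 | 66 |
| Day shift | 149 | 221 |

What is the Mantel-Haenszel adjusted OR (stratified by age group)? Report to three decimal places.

OR_MH = Σ(aᵢdᵢ/nᵢ) / Σ(bᵢcᵢ/nᵢ), where nᵢ is the stratum total.
Stratum 1 (< 40): n = 599; a·d/n = 257·176/599 = 75.5125; b·c/n = 104·62/599 = 10.7646
Stratum 2 (40–59): n = 490; a·d/n = 72·251/490 = 36.8816; b·c/n = 56·111/490 = 12.6857
Stratum 3 (≥ 60): n = 673; a·d/n = 237·221/673 = 77.8262; b·c/n = 66·149/673 = 14.6122
OR_MH = (75.5125 + 36.8816 + 77.8262) / (10.7646 + 12.6857 + 14.6122) = 190.2203 / 38.0625 = 4.99758

4.998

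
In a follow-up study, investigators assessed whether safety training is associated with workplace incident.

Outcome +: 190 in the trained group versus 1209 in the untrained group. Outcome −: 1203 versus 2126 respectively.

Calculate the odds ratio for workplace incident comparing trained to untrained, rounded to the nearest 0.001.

0.278

From the description: a = 190, b = 1203, c = 1209, d = 2126.
OR = (a·d)/(b·c) = (190 × 2126) / (1203 × 1209) = 403940 / 1454427 = 0.27773
Exposure is associated with lower odds of workplace incident (OR = 0.28 < 1).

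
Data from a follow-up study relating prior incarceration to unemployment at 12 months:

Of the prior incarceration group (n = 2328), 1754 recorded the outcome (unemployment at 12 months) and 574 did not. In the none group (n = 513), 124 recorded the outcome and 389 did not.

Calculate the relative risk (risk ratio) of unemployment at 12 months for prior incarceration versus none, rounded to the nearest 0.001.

From the description: a = 1754, b = 574, c = 124, d = 389.
Risk in exposed = 1754/2328 = 0.75344; risk in unexposed = 124/513 = 0.24172.
RR = 0.75344 / 0.24172 = 3.11704
The risk among the exposed is 3.12 times that among the unexposed.

3.117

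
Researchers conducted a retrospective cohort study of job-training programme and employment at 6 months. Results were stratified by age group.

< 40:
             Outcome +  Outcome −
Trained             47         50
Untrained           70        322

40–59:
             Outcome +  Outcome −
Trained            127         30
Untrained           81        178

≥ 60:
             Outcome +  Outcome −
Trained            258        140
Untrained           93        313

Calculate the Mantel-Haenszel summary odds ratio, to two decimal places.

OR_MH = Σ(aᵢdᵢ/nᵢ) / Σ(bᵢcᵢ/nᵢ), where nᵢ is the stratum total.
Stratum 1 (< 40): n = 489; a·d/n = 47·322/489 = 30.9489; b·c/n = 50·70/489 = 7.1575
Stratum 2 (40–59): n = 416; a·d/n = 127·178/416 = 54.3413; b·c/n = 30·81/416 = 5.8413
Stratum 3 (≥ 60): n = 804; a·d/n = 258·313/804 = 100.4403; b·c/n = 140·93/804 = 16.1940
OR_MH = (30.9489 + 54.3413 + 100.4403) / (7.1575 + 5.8413 + 16.1940) = 185.7305 / 29.1928 = 6.36219

6.36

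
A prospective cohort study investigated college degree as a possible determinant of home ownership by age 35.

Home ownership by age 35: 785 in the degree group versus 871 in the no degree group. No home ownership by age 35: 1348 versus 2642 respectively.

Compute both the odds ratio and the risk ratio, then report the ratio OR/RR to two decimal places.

From the description: a = 785, b = 1348, c = 871, d = 2642.
OR = (785·2642)/(1348·871) = 2073970/1174108 = 1.76642
Risk in exposed = 785/2133 = 0.36803; risk in unexposed = 871/3513 = 0.24794; RR = 1.48436
OR/RR = 1.76642 / 1.48436 = 1.19002
The outcome is not rare, so the OR lies further from 1 than the RR.

1.19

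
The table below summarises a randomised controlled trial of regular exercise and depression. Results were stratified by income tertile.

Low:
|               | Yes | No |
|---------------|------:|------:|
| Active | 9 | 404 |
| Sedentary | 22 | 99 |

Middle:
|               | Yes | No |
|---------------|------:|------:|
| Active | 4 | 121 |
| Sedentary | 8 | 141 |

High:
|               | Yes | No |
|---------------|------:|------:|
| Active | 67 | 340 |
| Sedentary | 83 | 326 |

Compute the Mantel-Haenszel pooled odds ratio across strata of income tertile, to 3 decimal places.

0.557

OR_MH = Σ(aᵢdᵢ/nᵢ) / Σ(bᵢcᵢ/nᵢ), where nᵢ is the stratum total.
Stratum 1 (Low): n = 534; a·d/n = 9·99/534 = 1.6685; b·c/n = 404·22/534 = 16.6442
Stratum 2 (Middle): n = 274; a·d/n = 4·141/274 = 2.0584; b·c/n = 121·8/274 = 3.5328
Stratum 3 (High): n = 816; a·d/n = 67·326/816 = 26.7672; b·c/n = 340·83/816 = 34.5833
OR_MH = (1.6685 + 2.0584 + 26.7672) / (16.6442 + 3.5328 + 34.5833) = 30.4941 / 54.7604 = 0.55686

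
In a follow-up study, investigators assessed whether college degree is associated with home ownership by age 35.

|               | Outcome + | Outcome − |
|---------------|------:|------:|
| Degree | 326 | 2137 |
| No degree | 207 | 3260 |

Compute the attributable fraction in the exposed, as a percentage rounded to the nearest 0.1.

Cells: a = 326, b = 2137, c = 207, d = 3260.
Risk in exposed = 326/2463 = 0.13236; risk in unexposed = 207/3467 = 0.05971.
RR = 0.13236/0.05971 = 2.21685
AR% = (RR − 1)/RR × 100 = (2.21685 − 1)/2.21685 × 100 = 54.8910%

54.9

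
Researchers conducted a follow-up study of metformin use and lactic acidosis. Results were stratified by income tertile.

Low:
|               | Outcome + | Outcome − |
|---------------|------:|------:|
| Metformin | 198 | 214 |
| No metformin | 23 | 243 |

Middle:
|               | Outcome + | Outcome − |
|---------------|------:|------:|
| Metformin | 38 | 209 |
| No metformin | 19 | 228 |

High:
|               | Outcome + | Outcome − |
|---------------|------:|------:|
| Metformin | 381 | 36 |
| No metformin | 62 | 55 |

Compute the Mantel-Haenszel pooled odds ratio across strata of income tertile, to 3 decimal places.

6.558

OR_MH = Σ(aᵢdᵢ/nᵢ) / Σ(bᵢcᵢ/nᵢ), where nᵢ is the stratum total.
Stratum 1 (Low): n = 678; a·d/n = 198·243/678 = 70.9646; b·c/n = 214·23/678 = 7.2596
Stratum 2 (Middle): n = 494; a·d/n = 38·228/494 = 17.5385; b·c/n = 209·19/494 = 8.0385
Stratum 3 (High): n = 534; a·d/n = 381·55/534 = 39.2416; b·c/n = 36·62/534 = 4.1798
OR_MH = (70.9646 + 17.5385 + 39.2416) / (7.2596 + 8.0385 + 4.1798) = 127.7446 / 19.4778 = 6.55847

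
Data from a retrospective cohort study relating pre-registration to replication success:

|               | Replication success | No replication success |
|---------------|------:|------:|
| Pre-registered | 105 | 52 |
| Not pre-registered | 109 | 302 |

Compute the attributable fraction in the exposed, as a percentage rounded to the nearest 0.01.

Cells: a = 105, b = 52, c = 109, d = 302.
Risk in exposed = 105/157 = 0.66879; risk in unexposed = 109/411 = 0.26521.
RR = 0.66879/0.26521 = 2.52177
AR% = (RR − 1)/RR × 100 = (2.52177 − 1)/2.52177 × 100 = 60.3453%

60.35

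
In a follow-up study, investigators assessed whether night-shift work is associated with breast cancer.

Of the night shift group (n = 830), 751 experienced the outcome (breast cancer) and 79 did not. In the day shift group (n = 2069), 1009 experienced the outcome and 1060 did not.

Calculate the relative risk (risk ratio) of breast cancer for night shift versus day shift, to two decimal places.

From the description: a = 751, b = 79, c = 1009, d = 1060.
Risk in exposed = 751/830 = 0.90482; risk in unexposed = 1009/2069 = 0.48768.
RR = 0.90482 / 0.48768 = 1.85537
The risk among the exposed is 1.86 times that among the unexposed.

1.86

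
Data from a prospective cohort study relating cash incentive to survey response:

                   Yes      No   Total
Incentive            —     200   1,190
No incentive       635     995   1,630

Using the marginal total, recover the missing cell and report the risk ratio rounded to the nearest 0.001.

The missing cell is in the exposed row: 1190 − 200 = 990.
So a = 990, b = 200, c = 635, d = 995.
RR = [a/(a+b)] / [c/(c+d)] = (990/1190) / (635/1630) = 0.83193/0.38957 = 2.13551

2.136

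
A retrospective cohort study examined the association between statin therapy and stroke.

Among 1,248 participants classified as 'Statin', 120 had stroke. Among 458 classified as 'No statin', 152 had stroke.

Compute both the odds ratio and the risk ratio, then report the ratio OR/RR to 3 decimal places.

From the description: a = 120, b = 1128, c = 152, d = 306.
OR = (120·306)/(1128·152) = 36720/171456 = 0.21417
Risk in exposed = 120/1248 = 0.09615; risk in unexposed = 152/458 = 0.33188; RR = 0.28973
OR/RR = 0.21417 / 0.28973 = 0.73920
The outcome is not rare, so the OR lies further from 1 than the RR.

0.739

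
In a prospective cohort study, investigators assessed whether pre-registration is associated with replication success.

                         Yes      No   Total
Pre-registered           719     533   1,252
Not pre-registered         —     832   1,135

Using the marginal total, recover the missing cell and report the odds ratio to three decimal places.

The missing cell is in the unexposed row: 1135 − 832 = 303.
So a = 719, b = 533, c = 303, d = 832.
OR = (a·d)/(b·c) = (719 × 832) / (533 × 303) = 598208 / 161499 = 3.70410

3.704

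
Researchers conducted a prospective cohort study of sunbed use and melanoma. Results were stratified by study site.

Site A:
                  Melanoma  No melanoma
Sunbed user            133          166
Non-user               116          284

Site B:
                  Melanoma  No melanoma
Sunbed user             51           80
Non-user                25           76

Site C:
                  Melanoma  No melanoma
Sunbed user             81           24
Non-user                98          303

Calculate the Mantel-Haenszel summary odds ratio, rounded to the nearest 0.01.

OR_MH = Σ(aᵢdᵢ/nᵢ) / Σ(bᵢcᵢ/nᵢ), where nᵢ is the stratum total.
Stratum 1 (Site A): n = 699; a·d/n = 133·284/699 = 54.0372; b·c/n = 166·116/699 = 27.5479
Stratum 2 (Site B): n = 232; a·d/n = 51·76/232 = 16.7069; b·c/n = 80·25/232 = 8.6207
Stratum 3 (Site C): n = 506; a·d/n = 81·303/506 = 48.5040; b·c/n = 24·98/506 = 4.6482
OR_MH = (54.0372 + 16.7069 + 48.5040) / (27.5479 + 8.6207 + 4.6482) = 119.2480 / 40.8168 = 2.92154

2.92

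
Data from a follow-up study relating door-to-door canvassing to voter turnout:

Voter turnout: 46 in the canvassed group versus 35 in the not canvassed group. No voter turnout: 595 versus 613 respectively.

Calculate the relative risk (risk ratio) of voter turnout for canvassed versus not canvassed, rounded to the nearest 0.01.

1.33

From the description: a = 46, b = 595, c = 35, d = 613.
Risk in exposed = 46/641 = 0.07176; risk in unexposed = 35/648 = 0.05401.
RR = 0.07176 / 0.05401 = 1.32864
The risk among the exposed is 1.33 times that among the unexposed.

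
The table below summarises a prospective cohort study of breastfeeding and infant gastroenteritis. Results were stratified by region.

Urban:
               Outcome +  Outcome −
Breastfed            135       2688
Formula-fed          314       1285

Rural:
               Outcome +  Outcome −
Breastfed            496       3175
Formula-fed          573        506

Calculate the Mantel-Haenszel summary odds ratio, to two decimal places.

0.16

OR_MH = Σ(aᵢdᵢ/nᵢ) / Σ(bᵢcᵢ/nᵢ), where nᵢ is the stratum total.
Stratum 1 (Urban): n = 4422; a·d/n = 135·1285/4422 = 39.2300; b·c/n = 2688·314/4422 = 190.8711
Stratum 2 (Rural): n = 4750; a·d/n = 496·506/4750 = 52.8371; b·c/n = 3175·573/4750 = 383.0053
OR_MH = (39.2300 + 52.8371) / (190.8711 + 383.0053) = 92.0670 / 573.8764 = 0.16043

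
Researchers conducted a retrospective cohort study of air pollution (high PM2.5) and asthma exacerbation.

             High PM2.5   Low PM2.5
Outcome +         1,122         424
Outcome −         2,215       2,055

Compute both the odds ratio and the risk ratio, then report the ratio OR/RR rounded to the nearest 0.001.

Reading the table with exposure as columns: a = 1122 (High PM2.5, case), b = 2215 (High PM2.5, non-case), c = 424 (Low PM2.5, case), d = 2055.
OR = (1122·2055)/(2215·424) = 2305710/939160 = 2.45508
Risk in exposed = 1122/3337 = 0.33623; risk in unexposed = 424/2479 = 0.17104; RR = 1.96584
OR/RR = 2.45508 / 1.96584 = 1.24887
The outcome is not rare, so the OR lies further from 1 than the RR.

1.249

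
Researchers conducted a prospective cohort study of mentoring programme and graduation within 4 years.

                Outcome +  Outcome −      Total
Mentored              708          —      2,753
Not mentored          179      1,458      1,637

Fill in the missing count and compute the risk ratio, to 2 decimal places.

The missing cell is in the exposed row: 2753 − 708 = 2045.
So a = 708, b = 2045, c = 179, d = 1458.
RR = [a/(a+b)] / [c/(c+d)] = (708/2753) / (179/1637) = 0.25717/0.10935 = 2.35192

2.35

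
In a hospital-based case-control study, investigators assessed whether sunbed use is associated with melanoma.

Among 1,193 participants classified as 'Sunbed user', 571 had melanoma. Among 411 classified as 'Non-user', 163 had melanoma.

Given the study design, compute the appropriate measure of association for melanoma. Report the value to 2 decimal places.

From the description: a = 571, b = 622, c = 163, d = 248.
This is a hospital-based case-control study: participants were sampled on outcome status, so risks in the source population cannot be estimated directly — relative risk is not valid here. The odds ratio is the appropriate measure.
OR = (a·d)/(b·c) = (571 × 248) / (622 × 163) = 141608 / 101386 = 1.39672

1.40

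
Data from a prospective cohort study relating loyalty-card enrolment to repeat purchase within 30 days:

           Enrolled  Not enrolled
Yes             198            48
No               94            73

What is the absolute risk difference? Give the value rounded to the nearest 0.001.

0.281

Reading the table with exposure as columns: a = 198 (Enrolled, case), b = 94 (Enrolled, non-case), c = 48 (Not enrolled, case), d = 73.
Risk in exposed = 198/292 = 0.678082; risk in unexposed = 48/121 = 0.396694.
Risk difference = 0.678082 − 0.396694 = 0.281388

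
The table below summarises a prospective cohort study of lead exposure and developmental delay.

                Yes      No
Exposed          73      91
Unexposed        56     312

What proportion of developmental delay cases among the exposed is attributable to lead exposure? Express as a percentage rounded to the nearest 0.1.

Cells: a = 73, b = 91, c = 56, d = 312.
Risk in exposed = 73/164 = 0.44512; risk in unexposed = 56/368 = 0.15217.
RR = 0.44512/0.15217 = 2.92509
AR% = (RR − 1)/RR × 100 = (2.92509 − 1)/2.92509 × 100 = 65.8130%

65.8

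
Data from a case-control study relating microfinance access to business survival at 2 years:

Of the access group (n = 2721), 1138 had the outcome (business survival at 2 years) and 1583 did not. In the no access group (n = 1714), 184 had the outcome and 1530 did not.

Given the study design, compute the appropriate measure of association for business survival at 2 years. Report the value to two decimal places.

From the description: a = 1138, b = 1583, c = 184, d = 1530.
This is a case-control study: participants were sampled on outcome status, so risks in the source population cannot be estimated directly — relative risk is not valid here. The odds ratio is the appropriate measure.
OR = (a·d)/(b·c) = (1138 × 1530) / (1583 × 184) = 1741140 / 291272 = 5.97771

5.98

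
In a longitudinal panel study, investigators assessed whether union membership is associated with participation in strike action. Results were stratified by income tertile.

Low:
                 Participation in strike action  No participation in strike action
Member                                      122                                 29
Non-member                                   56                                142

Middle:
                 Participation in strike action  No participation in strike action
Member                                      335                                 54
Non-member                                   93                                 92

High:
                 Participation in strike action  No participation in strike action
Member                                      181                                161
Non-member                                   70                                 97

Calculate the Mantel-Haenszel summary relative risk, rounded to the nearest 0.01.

1.76

RR_MH = Σ(aᵢ·n₀ᵢ/nᵢ) / Σ(cᵢ·n₁ᵢ/nᵢ), with n₁ᵢ = aᵢ+bᵢ (exposed), n₀ᵢ = cᵢ+dᵢ (unexposed), nᵢ = n₁ᵢ+n₀ᵢ.
Stratum 1 (Low): n₁ = 151, n₀ = 198, n = 349; a·n₀/n = 122·198/349 = 69.2149; c·n₁/n = 56·151/349 = 24.2292
Stratum 2 (Middle): n₁ = 389, n₀ = 185, n = 574; a·n₀/n = 335·185/574 = 107.9704; c·n₁/n = 93·389/574 = 63.0261
Stratum 3 (High): n₁ = 342, n₀ = 167, n = 509; a·n₀/n = 181·167/509 = 59.3851; c·n₁/n = 70·342/509 = 47.0334
RR_MH = (69.2149 + 107.9704 + 59.3851) / (24.2292 + 63.0261 + 47.0334) = 236.5704 / 134.2888 = 1.76165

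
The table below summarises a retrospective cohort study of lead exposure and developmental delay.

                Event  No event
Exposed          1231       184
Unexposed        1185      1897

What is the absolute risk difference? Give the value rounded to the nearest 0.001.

0.485

Cells: a = 1231, b = 184, c = 1185, d = 1897.
Risk in exposed = 1231/1415 = 0.869965; risk in unexposed = 1185/3082 = 0.384491.
Risk difference = 0.869965 − 0.384491 = 0.485474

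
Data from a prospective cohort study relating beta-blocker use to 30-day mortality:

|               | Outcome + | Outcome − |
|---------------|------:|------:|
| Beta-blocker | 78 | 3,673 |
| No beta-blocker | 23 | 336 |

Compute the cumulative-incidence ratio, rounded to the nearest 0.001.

0.325

Cells: a = 78, b = 3673, c = 23, d = 336.
Risk in exposed = 78/3751 = 0.02079; risk in unexposed = 23/359 = 0.06407.
RR = 0.02079 / 0.06407 = 0.32457
The risk is 68% lower among the exposed than among the unexposed.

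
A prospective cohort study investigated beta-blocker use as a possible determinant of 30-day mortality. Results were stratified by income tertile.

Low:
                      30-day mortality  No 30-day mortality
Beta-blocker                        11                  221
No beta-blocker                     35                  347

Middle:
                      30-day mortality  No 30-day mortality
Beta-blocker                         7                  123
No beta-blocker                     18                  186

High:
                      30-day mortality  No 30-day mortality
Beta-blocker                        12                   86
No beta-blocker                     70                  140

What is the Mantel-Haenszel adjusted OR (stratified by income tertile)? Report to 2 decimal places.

OR_MH = Σ(aᵢdᵢ/nᵢ) / Σ(bᵢcᵢ/nᵢ), where nᵢ is the stratum total.
Stratum 1 (Low): n = 614; a·d/n = 11·347/614 = 6.2166; b·c/n = 221·35/614 = 12.5977
Stratum 2 (Middle): n = 334; a·d/n = 7·186/334 = 3.8982; b·c/n = 123·18/334 = 6.6287
Stratum 3 (High): n = 308; a·d/n = 12·140/308 = 5.4545; b·c/n = 86·70/308 = 19.5455
OR_MH = (6.2166 + 3.8982 + 5.4545) / (12.5977 + 6.6287 + 19.5455) = 15.5694 / 38.7719 = 0.40156

0.40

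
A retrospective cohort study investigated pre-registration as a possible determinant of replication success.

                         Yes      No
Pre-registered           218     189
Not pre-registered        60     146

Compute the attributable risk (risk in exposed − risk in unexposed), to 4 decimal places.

0.2444

Cells: a = 218, b = 189, c = 60, d = 146.
Risk in exposed = 218/407 = 0.535627; risk in unexposed = 60/206 = 0.291262.
Risk difference = 0.535627 − 0.291262 = 0.244364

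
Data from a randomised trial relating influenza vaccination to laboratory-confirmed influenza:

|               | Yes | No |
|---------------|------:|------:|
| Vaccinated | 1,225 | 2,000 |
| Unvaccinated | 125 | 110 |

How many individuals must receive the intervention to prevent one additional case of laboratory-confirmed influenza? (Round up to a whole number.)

Risk in treated group = 1225/3225 = 0.37984; risk in control = 125/235 = 0.53191.
Absolute risk reduction = 0.53191 − 0.37984 = 0.15207
NNT = 1 / ARR = 1 / 0.15207 = 6.576 → round up → 7

7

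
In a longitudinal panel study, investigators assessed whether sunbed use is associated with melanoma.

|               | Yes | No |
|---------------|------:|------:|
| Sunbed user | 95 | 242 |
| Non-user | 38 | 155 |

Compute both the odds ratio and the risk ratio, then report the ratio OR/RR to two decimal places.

1.12

Cells: a = 95, b = 242, c = 38, d = 155.
OR = (95·155)/(242·38) = 14725/9196 = 1.60124
Risk in exposed = 95/337 = 0.28190; risk in unexposed = 38/193 = 0.19689; RR = 1.43175
OR/RR = 1.60124 / 1.43175 = 1.11838
The outcome is not rare, so the OR lies further from 1 than the RR.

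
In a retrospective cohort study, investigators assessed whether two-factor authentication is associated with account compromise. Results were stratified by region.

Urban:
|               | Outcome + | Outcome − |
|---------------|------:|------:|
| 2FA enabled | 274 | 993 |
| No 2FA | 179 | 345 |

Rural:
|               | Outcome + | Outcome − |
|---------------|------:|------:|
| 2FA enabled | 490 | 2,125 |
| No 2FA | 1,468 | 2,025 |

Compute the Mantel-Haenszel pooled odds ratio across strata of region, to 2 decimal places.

OR_MH = Σ(aᵢdᵢ/nᵢ) / Σ(bᵢcᵢ/nᵢ), where nᵢ is the stratum total.
Stratum 1 (Urban): n = 1791; a·d/n = 274·345/1791 = 52.7806; b·c/n = 993·179/1791 = 99.2446
Stratum 2 (Rural): n = 6108; a·d/n = 490·2025/6108 = 162.4509; b·c/n = 2125·1468/6108 = 510.7236
OR_MH = (52.7806 + 162.4509) / (99.2446 + 510.7236) = 215.2315 / 609.9682 = 0.35286

0.35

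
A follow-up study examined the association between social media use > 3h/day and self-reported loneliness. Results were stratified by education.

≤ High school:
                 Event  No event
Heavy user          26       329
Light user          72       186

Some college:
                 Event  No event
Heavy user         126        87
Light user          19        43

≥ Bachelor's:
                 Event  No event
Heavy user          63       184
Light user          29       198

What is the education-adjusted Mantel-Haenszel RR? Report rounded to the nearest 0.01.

RR_MH = Σ(aᵢ·n₀ᵢ/nᵢ) / Σ(cᵢ·n₁ᵢ/nᵢ), with n₁ᵢ = aᵢ+bᵢ (exposed), n₀ᵢ = cᵢ+dᵢ (unexposed), nᵢ = n₁ᵢ+n₀ᵢ.
Stratum 1 (≤ High school): n₁ = 355, n₀ = 258, n = 613; a·n₀/n = 26·258/613 = 10.9429; c·n₁/n = 72·355/613 = 41.6966
Stratum 2 (Some college): n₁ = 213, n₀ = 62, n = 275; a·n₀/n = 126·62/275 = 28.4073; c·n₁/n = 19·213/275 = 14.7164
Stratum 3 (≥ Bachelor's): n₁ = 247, n₀ = 227, n = 474; a·n₀/n = 63·227/474 = 30.1709; c·n₁/n = 29·247/474 = 15.1118
RR_MH = (10.9429 + 28.4073 + 30.1709) / (41.6966 + 14.7164 + 15.1118) = 69.5211 / 71.5248 = 0.97199

0.97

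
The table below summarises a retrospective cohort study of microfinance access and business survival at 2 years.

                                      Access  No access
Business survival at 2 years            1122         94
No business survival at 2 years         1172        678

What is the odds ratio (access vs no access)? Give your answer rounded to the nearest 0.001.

6.905

Reading the table with exposure as columns: a = 1122 (Access, case), b = 1172 (Access, non-case), c = 94 (No access, case), d = 678.
OR = (a·d)/(b·c) = (1122 × 678) / (1172 × 94) = 760716 / 110168 = 6.90505
The odds of business survival at 2 years are about 6.91 times as high in the access group.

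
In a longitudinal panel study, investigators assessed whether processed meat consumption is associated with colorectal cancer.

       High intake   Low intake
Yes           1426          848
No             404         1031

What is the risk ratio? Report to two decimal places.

Reading the table with exposure as columns: a = 1426 (High intake, case), b = 404 (High intake, non-case), c = 848 (Low intake, case), d = 1031.
Risk in exposed = 1426/1830 = 0.77923; risk in unexposed = 848/1879 = 0.45130.
RR = 0.77923 / 0.45130 = 1.72663
The risk among the exposed is 1.73 times that among the unexposed.

1.73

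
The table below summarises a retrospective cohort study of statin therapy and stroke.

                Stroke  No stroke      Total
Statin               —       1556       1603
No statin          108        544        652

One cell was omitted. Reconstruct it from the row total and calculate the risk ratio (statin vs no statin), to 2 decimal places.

0.18

The missing cell is in the exposed row: 1603 − 1556 = 47.
So a = 47, b = 1556, c = 108, d = 544.
RR = [a/(a+b)] / [c/(c+d)] = (47/1603) / (108/652) = 0.02932/0.16564 = 0.17701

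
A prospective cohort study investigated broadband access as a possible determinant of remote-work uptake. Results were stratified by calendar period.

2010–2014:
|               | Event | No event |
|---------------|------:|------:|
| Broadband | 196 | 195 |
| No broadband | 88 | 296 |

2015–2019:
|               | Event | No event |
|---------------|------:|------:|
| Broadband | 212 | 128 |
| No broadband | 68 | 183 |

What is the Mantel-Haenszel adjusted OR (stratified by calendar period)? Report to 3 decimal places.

OR_MH = Σ(aᵢdᵢ/nᵢ) / Σ(bᵢcᵢ/nᵢ), where nᵢ is the stratum total.
Stratum 1 (2010–2014): n = 775; a·d/n = 196·296/775 = 74.8594; b·c/n = 195·88/775 = 22.1419
Stratum 2 (2015–2019): n = 591; a·d/n = 212·183/591 = 65.6447; b·c/n = 128·68/591 = 14.7276
OR_MH = (74.8594 + 65.6447) / (22.1419 + 14.7276) = 140.5040 / 36.8695 = 3.81085

3.811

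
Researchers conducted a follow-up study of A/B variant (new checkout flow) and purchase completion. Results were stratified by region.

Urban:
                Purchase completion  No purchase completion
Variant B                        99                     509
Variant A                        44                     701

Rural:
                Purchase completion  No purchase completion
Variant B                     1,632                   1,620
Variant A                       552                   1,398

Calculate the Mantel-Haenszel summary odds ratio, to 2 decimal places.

2.60

OR_MH = Σ(aᵢdᵢ/nᵢ) / Σ(bᵢcᵢ/nᵢ), where nᵢ is the stratum total.
Stratum 1 (Urban): n = 1353; a·d/n = 99·701/1353 = 51.2927; b·c/n = 509·44/1353 = 16.5528
Stratum 2 (Rural): n = 5202; a·d/n = 1632·1398/5202 = 438.5882; b·c/n = 1620·552/5202 = 171.9031
OR_MH = (51.2927 + 438.5882) / (16.5528 + 171.9031) = 489.8809 / 188.4560 = 2.59945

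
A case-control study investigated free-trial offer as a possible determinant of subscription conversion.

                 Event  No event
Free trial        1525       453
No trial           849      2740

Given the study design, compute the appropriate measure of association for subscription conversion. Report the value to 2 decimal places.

Cells: a = 1525, b = 453, c = 849, d = 2740.
This is a case-control study: participants were sampled on outcome status, so risks in the source population cannot be estimated directly — relative risk is not valid here. The odds ratio is the appropriate measure.
OR = (a·d)/(b·c) = (1525 × 2740) / (453 × 849) = 4178500 / 384597 = 10.86462

10.86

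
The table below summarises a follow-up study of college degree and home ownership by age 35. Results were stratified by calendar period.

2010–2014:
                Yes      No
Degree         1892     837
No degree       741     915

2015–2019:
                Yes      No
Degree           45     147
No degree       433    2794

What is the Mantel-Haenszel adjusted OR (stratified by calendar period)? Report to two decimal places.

OR_MH = Σ(aᵢdᵢ/nᵢ) / Σ(bᵢcᵢ/nᵢ), where nᵢ is the stratum total.
Stratum 1 (2010–2014): n = 4385; a·d/n = 1892·915/4385 = 394.7959; b·c/n = 837·741/4385 = 141.4406
Stratum 2 (2015–2019): n = 3419; a·d/n = 45·2794/3419 = 36.7739; b·c/n = 147·433/3419 = 18.6168
OR_MH = (394.7959 + 36.7739) / (141.4406 + 18.6168) = 431.5698 / 160.0574 = 2.69634

2.70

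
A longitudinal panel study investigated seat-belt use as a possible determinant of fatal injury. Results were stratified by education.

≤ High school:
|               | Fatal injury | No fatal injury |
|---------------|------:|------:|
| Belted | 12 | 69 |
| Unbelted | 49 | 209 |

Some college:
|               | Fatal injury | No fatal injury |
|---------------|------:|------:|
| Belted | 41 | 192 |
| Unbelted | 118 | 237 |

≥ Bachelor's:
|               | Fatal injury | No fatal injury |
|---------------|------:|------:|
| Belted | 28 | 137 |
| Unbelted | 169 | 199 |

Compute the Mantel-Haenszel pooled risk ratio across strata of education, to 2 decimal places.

0.48

RR_MH = Σ(aᵢ·n₀ᵢ/nᵢ) / Σ(cᵢ·n₁ᵢ/nᵢ), with n₁ᵢ = aᵢ+bᵢ (exposed), n₀ᵢ = cᵢ+dᵢ (unexposed), nᵢ = n₁ᵢ+n₀ᵢ.
Stratum 1 (≤ High school): n₁ = 81, n₀ = 258, n = 339; a·n₀/n = 12·258/339 = 9.1327; c·n₁/n = 49·81/339 = 11.7080
Stratum 2 (Some college): n₁ = 233, n₀ = 355, n = 588; a·n₀/n = 41·355/588 = 24.7534; c·n₁/n = 118·233/588 = 46.7585
Stratum 3 (≥ Bachelor's): n₁ = 165, n₀ = 368, n = 533; a·n₀/n = 28·368/533 = 19.3321; c·n₁/n = 169·165/533 = 52.3171
RR_MH = (9.1327 + 24.7534 + 19.3321) / (11.7080 + 46.7585 + 52.3171) = 53.2182 / 110.7835 = 0.48038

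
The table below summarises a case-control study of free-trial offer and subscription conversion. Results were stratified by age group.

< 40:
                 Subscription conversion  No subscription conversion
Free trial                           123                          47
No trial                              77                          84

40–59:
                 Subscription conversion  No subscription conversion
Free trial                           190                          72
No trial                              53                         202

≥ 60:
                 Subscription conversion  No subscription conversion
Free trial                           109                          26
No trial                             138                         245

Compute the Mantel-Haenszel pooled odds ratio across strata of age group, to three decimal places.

6.220

OR_MH = Σ(aᵢdᵢ/nᵢ) / Σ(bᵢcᵢ/nᵢ), where nᵢ is the stratum total.
Stratum 1 (< 40): n = 331; a·d/n = 123·84/331 = 31.2145; b·c/n = 47·77/331 = 10.9335
Stratum 2 (40–59): n = 517; a·d/n = 190·202/517 = 74.2360; b·c/n = 72·53/517 = 7.3810
Stratum 3 (≥ 60): n = 518; a·d/n = 109·245/518 = 51.5541; b·c/n = 26·138/518 = 6.9266
OR_MH = (31.2145 + 74.2360 + 51.5541) / (10.9335 + 7.3810 + 6.9266) = 157.0045 / 25.2412 = 6.22016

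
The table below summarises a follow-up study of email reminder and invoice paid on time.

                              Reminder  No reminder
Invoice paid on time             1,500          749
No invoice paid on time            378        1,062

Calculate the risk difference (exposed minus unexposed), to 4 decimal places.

0.3851

Reading the table with exposure as columns: a = 1500 (Reminder, case), b = 378 (Reminder, non-case), c = 749 (No reminder, case), d = 1062.
Risk in exposed = 1500/1878 = 0.798722; risk in unexposed = 749/1811 = 0.413584.
Risk difference = 0.798722 − 0.413584 = 0.385138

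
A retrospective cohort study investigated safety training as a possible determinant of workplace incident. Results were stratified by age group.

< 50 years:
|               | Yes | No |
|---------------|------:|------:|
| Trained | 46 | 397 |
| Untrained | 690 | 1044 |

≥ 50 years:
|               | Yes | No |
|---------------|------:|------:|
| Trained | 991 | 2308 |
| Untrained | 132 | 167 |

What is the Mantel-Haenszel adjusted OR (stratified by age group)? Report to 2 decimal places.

OR_MH = Σ(aᵢdᵢ/nᵢ) / Σ(bᵢcᵢ/nᵢ), where nᵢ is the stratum total.
Stratum 1 (< 50 years): n = 2177; a·d/n = 46·1044/2177 = 22.0597; b·c/n = 397·690/2177 = 125.8291
Stratum 2 (≥ 50 years): n = 3598; a·d/n = 991·167/3598 = 45.9969; b·c/n = 2308·132/3598 = 84.6737
OR_MH = (22.0597 + 45.9969) / (125.8291 + 84.6737) = 68.0567 / 210.5028 = 0.32331

0.32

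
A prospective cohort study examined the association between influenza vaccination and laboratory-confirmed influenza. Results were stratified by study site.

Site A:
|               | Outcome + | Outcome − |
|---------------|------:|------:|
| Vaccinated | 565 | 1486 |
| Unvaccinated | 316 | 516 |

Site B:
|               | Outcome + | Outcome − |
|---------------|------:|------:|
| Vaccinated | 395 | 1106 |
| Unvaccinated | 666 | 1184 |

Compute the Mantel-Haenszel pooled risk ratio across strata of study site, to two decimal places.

RR_MH = Σ(aᵢ·n₀ᵢ/nᵢ) / Σ(cᵢ·n₁ᵢ/nᵢ), with n₁ᵢ = aᵢ+bᵢ (exposed), n₀ᵢ = cᵢ+dᵢ (unexposed), nᵢ = n₁ᵢ+n₀ᵢ.
Stratum 1 (Site A): n₁ = 2051, n₀ = 832, n = 2883; a·n₀/n = 565·832/2883 = 163.0524; c·n₁/n = 316·2051/2883 = 224.8061
Stratum 2 (Site B): n₁ = 1501, n₀ = 1850, n = 3351; a·n₀/n = 395·1850/3351 = 218.0692; c·n₁/n = 666·1501/3351 = 298.3187
RR_MH = (163.0524 + 218.0692) / (224.8061 + 298.3187) = 381.1216 / 523.1248 = 0.72855

0.73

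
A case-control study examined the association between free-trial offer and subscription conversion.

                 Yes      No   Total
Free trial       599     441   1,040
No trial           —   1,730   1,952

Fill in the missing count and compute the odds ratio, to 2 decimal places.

10.58

The missing cell is in the unexposed row: 1952 − 1730 = 222.
So a = 599, b = 441, c = 222, d = 1730.
OR = (a·d)/(b·c) = (599 × 1730) / (441 × 222) = 1036270 / 97902 = 10.58477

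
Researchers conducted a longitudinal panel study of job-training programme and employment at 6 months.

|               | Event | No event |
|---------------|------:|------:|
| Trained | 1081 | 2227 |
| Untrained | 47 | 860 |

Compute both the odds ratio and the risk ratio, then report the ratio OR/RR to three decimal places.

1.408

Cells: a = 1081, b = 2227, c = 47, d = 860.
OR = (1081·860)/(2227·47) = 929660/104669 = 8.88190
Risk in exposed = 1081/3308 = 0.32678; risk in unexposed = 47/907 = 0.05182; RR = 6.30623
OR/RR = 8.88190 / 6.30623 = 1.40843
The outcome is not rare, so the OR lies further from 1 than the RR.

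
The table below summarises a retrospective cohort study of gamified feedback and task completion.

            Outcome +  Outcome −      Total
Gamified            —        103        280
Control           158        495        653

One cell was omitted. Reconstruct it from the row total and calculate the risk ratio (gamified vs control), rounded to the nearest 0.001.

The missing cell is in the exposed row: 280 − 103 = 177.
So a = 177, b = 103, c = 158, d = 495.
RR = [a/(a+b)] / [c/(c+d)] = (177/280) / (158/653) = 0.63214/0.24196 = 2.61259

2.613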